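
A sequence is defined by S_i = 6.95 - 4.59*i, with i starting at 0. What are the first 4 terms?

This is an arithmetic sequence.
i=0: S_0 = 6.95 + -4.59*0 = 6.95
i=1: S_1 = 6.95 + -4.59*1 = 2.36
i=2: S_2 = 6.95 + -4.59*2 = -2.23
i=3: S_3 = 6.95 + -4.59*3 = -6.82
The first 4 terms are: [6.95, 2.36, -2.23, -6.82]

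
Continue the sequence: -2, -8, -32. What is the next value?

Ratios: -8 / -2 = 4.0
This is a geometric sequence with common ratio r = 4.
Next term = -32 * 4 = -128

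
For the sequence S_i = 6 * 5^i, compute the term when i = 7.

S_7 = 6 * 5^7 = 6 * 78125 = 468750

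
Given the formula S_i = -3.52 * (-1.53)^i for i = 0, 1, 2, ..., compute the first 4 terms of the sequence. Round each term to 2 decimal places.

This is a geometric sequence.
i=0: S_0 = -3.52 * (-1.53)^0 = -3.52
i=1: S_1 = -3.52 * (-1.53)^1 ≈ 5.39
i=2: S_2 = -3.52 * (-1.53)^2 ≈ -8.24
i=3: S_3 = -3.52 * (-1.53)^3 ≈ 12.61
The first 4 terms are: [-3.52, 5.39, -8.24, 12.61]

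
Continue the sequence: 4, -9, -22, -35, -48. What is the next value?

Differences: -9 - 4 = -13
This is an arithmetic sequence with common difference d = -13.
Next term = -48 + -13 = -61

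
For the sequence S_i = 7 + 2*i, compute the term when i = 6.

S_6 = 7 + 2*6 = 7 + 12 = 19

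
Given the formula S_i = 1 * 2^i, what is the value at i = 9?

S_9 = 1 * 2^9 = 1 * 512 = 512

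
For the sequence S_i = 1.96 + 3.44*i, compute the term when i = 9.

S_9 = 1.96 + 3.44*9 = 1.96 + 30.96 = 32.92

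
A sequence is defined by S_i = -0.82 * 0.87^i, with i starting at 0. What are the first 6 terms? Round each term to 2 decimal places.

This is a geometric sequence.
i=0: S_0 = -0.82 * 0.87^0 = -0.82
i=1: S_1 = -0.82 * 0.87^1 ≈ -0.71
i=2: S_2 = -0.82 * 0.87^2 ≈ -0.62
i=3: S_3 = -0.82 * 0.87^3 ≈ -0.54
i=4: S_4 = -0.82 * 0.87^4 ≈ -0.47
i=5: S_5 = -0.82 * 0.87^5 ≈ -0.41
The first 6 terms are: [-0.82, -0.71, -0.62, -0.54, -0.47, -0.41]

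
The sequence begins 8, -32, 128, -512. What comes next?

Ratios: -32 / 8 = -4.0
This is a geometric sequence with common ratio r = -4.
Next term = -512 * -4 = 2048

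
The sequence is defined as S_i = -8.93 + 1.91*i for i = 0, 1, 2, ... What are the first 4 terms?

This is an arithmetic sequence.
i=0: S_0 = -8.93 + 1.91*0 = -8.93
i=1: S_1 = -8.93 + 1.91*1 = -7.02
i=2: S_2 = -8.93 + 1.91*2 = -5.11
i=3: S_3 = -8.93 + 1.91*3 = -3.2
The first 4 terms are: [-8.93, -7.02, -5.11, -3.2]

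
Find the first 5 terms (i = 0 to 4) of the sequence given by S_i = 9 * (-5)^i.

This is a geometric sequence.
i=0: S_0 = 9 * (-5)^0 = 9
i=1: S_1 = 9 * (-5)^1 = -45
i=2: S_2 = 9 * (-5)^2 = 225
i=3: S_3 = 9 * (-5)^3 = -1125
i=4: S_4 = 9 * (-5)^4 = 5625
The first 5 terms are: [9, -45, 225, -1125, 5625]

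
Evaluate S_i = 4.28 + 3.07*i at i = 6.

S_6 = 4.28 + 3.07*6 = 4.28 + 18.42 = 22.7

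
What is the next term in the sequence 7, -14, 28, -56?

Ratios: -14 / 7 = -2.0
This is a geometric sequence with common ratio r = -2.
Next term = -56 * -2 = 112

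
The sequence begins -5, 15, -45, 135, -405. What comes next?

Ratios: 15 / -5 = -3.0
This is a geometric sequence with common ratio r = -3.
Next term = -405 * -3 = 1215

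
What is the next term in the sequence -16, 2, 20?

Differences: 2 - -16 = 18
This is an arithmetic sequence with common difference d = 18.
Next term = 20 + 18 = 38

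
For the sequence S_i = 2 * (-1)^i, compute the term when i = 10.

S_10 = 2 * (-1)^10 = 2 * 1 = 2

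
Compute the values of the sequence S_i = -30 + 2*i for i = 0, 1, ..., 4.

This is an arithmetic sequence.
i=0: S_0 = -30 + 2*0 = -30
i=1: S_1 = -30 + 2*1 = -28
i=2: S_2 = -30 + 2*2 = -26
i=3: S_3 = -30 + 2*3 = -24
i=4: S_4 = -30 + 2*4 = -22
The first 5 terms are: [-30, -28, -26, -24, -22]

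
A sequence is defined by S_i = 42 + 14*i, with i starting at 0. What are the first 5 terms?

This is an arithmetic sequence.
i=0: S_0 = 42 + 14*0 = 42
i=1: S_1 = 42 + 14*1 = 56
i=2: S_2 = 42 + 14*2 = 70
i=3: S_3 = 42 + 14*3 = 84
i=4: S_4 = 42 + 14*4 = 98
The first 5 terms are: [42, 56, 70, 84, 98]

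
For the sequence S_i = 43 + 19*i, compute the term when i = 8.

S_8 = 43 + 19*8 = 43 + 152 = 195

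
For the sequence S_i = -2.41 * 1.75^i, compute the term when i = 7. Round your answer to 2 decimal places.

S_7 = -2.41 * 1.75^7 ≈ -2.41 * 50.2651 ≈ -121.14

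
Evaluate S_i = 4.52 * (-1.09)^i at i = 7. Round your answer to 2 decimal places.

S_7 = 4.52 * (-1.09)^7 ≈ 4.52 * -1.828 ≈ -8.26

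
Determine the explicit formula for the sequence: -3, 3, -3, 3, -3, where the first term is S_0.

Check ratios: 3 / -3 = -1.0
Common ratio r = -1.
First term a = -3.
Formula: S_i = -3 * (-1)^i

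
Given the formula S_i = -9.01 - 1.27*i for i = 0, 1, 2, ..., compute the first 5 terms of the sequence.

This is an arithmetic sequence.
i=0: S_0 = -9.01 + -1.27*0 = -9.01
i=1: S_1 = -9.01 + -1.27*1 = -10.28
i=2: S_2 = -9.01 + -1.27*2 = -11.55
i=3: S_3 = -9.01 + -1.27*3 = -12.82
i=4: S_4 = -9.01 + -1.27*4 = -14.09
The first 5 terms are: [-9.01, -10.28, -11.55, -12.82, -14.09]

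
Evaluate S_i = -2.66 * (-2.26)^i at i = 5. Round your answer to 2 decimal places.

S_5 = -2.66 * (-2.26)^5 ≈ -2.66 * -58.9579 ≈ 156.83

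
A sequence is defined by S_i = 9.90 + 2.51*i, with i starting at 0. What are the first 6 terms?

This is an arithmetic sequence.
i=0: S_0 = 9.9 + 2.51*0 = 9.9
i=1: S_1 = 9.9 + 2.51*1 = 12.41
i=2: S_2 = 9.9 + 2.51*2 = 14.92
i=3: S_3 = 9.9 + 2.51*3 = 17.43
i=4: S_4 = 9.9 + 2.51*4 = 19.94
i=5: S_5 = 9.9 + 2.51*5 = 22.45
The first 6 terms are: [9.9, 12.41, 14.92, 17.43, 19.94, 22.45]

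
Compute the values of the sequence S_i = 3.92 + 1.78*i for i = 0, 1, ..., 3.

This is an arithmetic sequence.
i=0: S_0 = 3.92 + 1.78*0 = 3.92
i=1: S_1 = 3.92 + 1.78*1 = 5.7
i=2: S_2 = 3.92 + 1.78*2 = 7.48
i=3: S_3 = 3.92 + 1.78*3 = 9.26
The first 4 terms are: [3.92, 5.7, 7.48, 9.26]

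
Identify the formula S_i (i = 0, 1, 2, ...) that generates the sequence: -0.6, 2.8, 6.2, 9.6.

Check differences: 2.8 - -0.6 = 3.4
6.2 - 2.8 = 3.4
Common difference d = 3.4.
First term a = -0.6.
Formula: S_i = -0.60 + 3.40*i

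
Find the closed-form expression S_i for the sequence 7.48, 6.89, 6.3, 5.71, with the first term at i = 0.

Check differences: 6.89 - 7.48 = -0.59
6.3 - 6.89 = -0.59
Common difference d = -0.59.
First term a = 7.48.
Formula: S_i = 7.48 - 0.59*i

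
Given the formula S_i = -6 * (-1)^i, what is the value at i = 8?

S_8 = -6 * (-1)^8 = -6 * 1 = -6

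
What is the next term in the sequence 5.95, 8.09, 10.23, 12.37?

Differences: 8.09 - 5.95 = 2.14
This is an arithmetic sequence with common difference d = 2.14.
Next term = 12.37 + 2.14 = 14.51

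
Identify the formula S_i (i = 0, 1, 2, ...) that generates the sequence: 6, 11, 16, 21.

Check differences: 11 - 6 = 5
16 - 11 = 5
Common difference d = 5.
First term a = 6.
Formula: S_i = 6 + 5*i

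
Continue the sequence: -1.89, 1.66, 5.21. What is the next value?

Differences: 1.66 - -1.89 = 3.55
This is an arithmetic sequence with common difference d = 3.55.
Next term = 5.21 + 3.55 = 8.76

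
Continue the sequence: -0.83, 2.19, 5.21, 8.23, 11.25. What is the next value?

Differences: 2.19 - -0.83 = 3.02
This is an arithmetic sequence with common difference d = 3.02.
Next term = 11.25 + 3.02 = 14.27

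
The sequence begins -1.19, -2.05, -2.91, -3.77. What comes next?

Differences: -2.05 - -1.19 = -0.86
This is an arithmetic sequence with common difference d = -0.86.
Next term = -3.77 + -0.86 = -4.63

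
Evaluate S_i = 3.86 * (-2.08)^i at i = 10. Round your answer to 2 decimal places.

S_10 = 3.86 * (-2.08)^10 ≈ 3.86 * 1515.7701 ≈ 5850.87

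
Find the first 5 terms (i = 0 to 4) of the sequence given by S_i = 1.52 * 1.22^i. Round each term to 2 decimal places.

This is a geometric sequence.
i=0: S_0 = 1.52 * 1.22^0 = 1.52
i=1: S_1 = 1.52 * 1.22^1 ≈ 1.85
i=2: S_2 = 1.52 * 1.22^2 ≈ 2.26
i=3: S_3 = 1.52 * 1.22^3 ≈ 2.76
i=4: S_4 = 1.52 * 1.22^4 ≈ 3.37
The first 5 terms are: [1.52, 1.85, 2.26, 2.76, 3.37]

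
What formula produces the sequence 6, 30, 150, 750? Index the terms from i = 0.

Check ratios: 30 / 6 = 5.0
Common ratio r = 5.
First term a = 6.
Formula: S_i = 6 * 5^i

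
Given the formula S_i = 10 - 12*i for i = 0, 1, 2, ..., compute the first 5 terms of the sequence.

This is an arithmetic sequence.
i=0: S_0 = 10 + -12*0 = 10
i=1: S_1 = 10 + -12*1 = -2
i=2: S_2 = 10 + -12*2 = -14
i=3: S_3 = 10 + -12*3 = -26
i=4: S_4 = 10 + -12*4 = -38
The first 5 terms are: [10, -2, -14, -26, -38]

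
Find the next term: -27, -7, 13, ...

Differences: -7 - -27 = 20
This is an arithmetic sequence with common difference d = 20.
Next term = 13 + 20 = 33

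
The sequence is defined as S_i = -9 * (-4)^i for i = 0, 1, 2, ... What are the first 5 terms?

This is a geometric sequence.
i=0: S_0 = -9 * (-4)^0 = -9
i=1: S_1 = -9 * (-4)^1 = 36
i=2: S_2 = -9 * (-4)^2 = -144
i=3: S_3 = -9 * (-4)^3 = 576
i=4: S_4 = -9 * (-4)^4 = -2304
The first 5 terms are: [-9, 36, -144, 576, -2304]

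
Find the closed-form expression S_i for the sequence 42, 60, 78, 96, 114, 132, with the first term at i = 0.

Check differences: 60 - 42 = 18
78 - 60 = 18
Common difference d = 18.
First term a = 42.
Formula: S_i = 42 + 18*i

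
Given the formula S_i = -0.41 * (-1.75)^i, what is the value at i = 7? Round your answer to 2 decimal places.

S_7 = -0.41 * (-1.75)^7 ≈ -0.41 * -50.2651 ≈ 20.61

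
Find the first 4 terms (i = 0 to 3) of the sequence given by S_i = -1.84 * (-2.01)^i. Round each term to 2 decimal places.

This is a geometric sequence.
i=0: S_0 = -1.84 * (-2.01)^0 = -1.84
i=1: S_1 = -1.84 * (-2.01)^1 ≈ 3.7
i=2: S_2 = -1.84 * (-2.01)^2 ≈ -7.43
i=3: S_3 = -1.84 * (-2.01)^3 ≈ 14.94
The first 4 terms are: [-1.84, 3.7, -7.43, 14.94]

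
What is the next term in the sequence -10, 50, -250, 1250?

Ratios: 50 / -10 = -5.0
This is a geometric sequence with common ratio r = -5.
Next term = 1250 * -5 = -6250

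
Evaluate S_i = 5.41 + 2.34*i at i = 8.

S_8 = 5.41 + 2.34*8 = 5.41 + 18.72 = 24.13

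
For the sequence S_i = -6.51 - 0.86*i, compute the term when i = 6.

S_6 = -6.51 + -0.86*6 = -6.51 + -5.16 = -11.67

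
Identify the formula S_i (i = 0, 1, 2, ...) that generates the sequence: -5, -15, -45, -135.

Check ratios: -15 / -5 = 3.0
Common ratio r = 3.
First term a = -5.
Formula: S_i = -5 * 3^i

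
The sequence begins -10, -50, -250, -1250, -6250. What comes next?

Ratios: -50 / -10 = 5.0
This is a geometric sequence with common ratio r = 5.
Next term = -6250 * 5 = -31250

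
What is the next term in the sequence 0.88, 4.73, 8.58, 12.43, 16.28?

Differences: 4.73 - 0.88 = 3.85
This is an arithmetic sequence with common difference d = 3.85.
Next term = 16.28 + 3.85 = 20.13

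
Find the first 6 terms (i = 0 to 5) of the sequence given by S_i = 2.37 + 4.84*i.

This is an arithmetic sequence.
i=0: S_0 = 2.37 + 4.84*0 = 2.37
i=1: S_1 = 2.37 + 4.84*1 = 7.21
i=2: S_2 = 2.37 + 4.84*2 = 12.05
i=3: S_3 = 2.37 + 4.84*3 = 16.89
i=4: S_4 = 2.37 + 4.84*4 = 21.73
i=5: S_5 = 2.37 + 4.84*5 = 26.57
The first 6 terms are: [2.37, 7.21, 12.05, 16.89, 21.73, 26.57]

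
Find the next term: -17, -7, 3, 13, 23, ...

Differences: -7 - -17 = 10
This is an arithmetic sequence with common difference d = 10.
Next term = 23 + 10 = 33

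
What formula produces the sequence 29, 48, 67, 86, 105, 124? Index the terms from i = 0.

Check differences: 48 - 29 = 19
67 - 48 = 19
Common difference d = 19.
First term a = 29.
Formula: S_i = 29 + 19*i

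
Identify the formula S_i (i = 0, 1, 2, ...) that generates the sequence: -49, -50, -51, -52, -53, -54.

Check differences: -50 - -49 = -1
-51 - -50 = -1
Common difference d = -1.
First term a = -49.
Formula: S_i = -49 - 1*i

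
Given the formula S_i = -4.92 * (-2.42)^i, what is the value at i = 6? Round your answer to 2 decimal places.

S_6 = -4.92 * (-2.42)^6 ≈ -4.92 * 200.8594 ≈ -988.23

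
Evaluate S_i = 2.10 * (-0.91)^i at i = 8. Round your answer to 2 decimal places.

S_8 = 2.1 * (-0.91)^8 ≈ 2.1 * 0.4703 ≈ 0.99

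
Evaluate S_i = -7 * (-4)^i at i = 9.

S_9 = -7 * (-4)^9 = -7 * -262144 = 1835008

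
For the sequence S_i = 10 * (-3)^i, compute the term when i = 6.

S_6 = 10 * (-3)^6 = 10 * 729 = 7290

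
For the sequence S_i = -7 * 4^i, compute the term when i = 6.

S_6 = -7 * 4^6 = -7 * 4096 = -28672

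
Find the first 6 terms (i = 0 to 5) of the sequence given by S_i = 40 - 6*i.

This is an arithmetic sequence.
i=0: S_0 = 40 + -6*0 = 40
i=1: S_1 = 40 + -6*1 = 34
i=2: S_2 = 40 + -6*2 = 28
i=3: S_3 = 40 + -6*3 = 22
i=4: S_4 = 40 + -6*4 = 16
i=5: S_5 = 40 + -6*5 = 10
The first 6 terms are: [40, 34, 28, 22, 16, 10]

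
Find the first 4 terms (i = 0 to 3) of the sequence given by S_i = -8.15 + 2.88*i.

This is an arithmetic sequence.
i=0: S_0 = -8.15 + 2.88*0 = -8.15
i=1: S_1 = -8.15 + 2.88*1 = -5.27
i=2: S_2 = -8.15 + 2.88*2 = -2.39
i=3: S_3 = -8.15 + 2.88*3 = 0.49
The first 4 terms are: [-8.15, -5.27, -2.39, 0.49]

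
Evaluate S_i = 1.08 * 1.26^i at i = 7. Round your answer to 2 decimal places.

S_7 = 1.08 * 1.26^7 ≈ 1.08 * 5.0419 ≈ 5.45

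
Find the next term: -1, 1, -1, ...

Ratios: 1 / -1 = -1.0
This is a geometric sequence with common ratio r = -1.
Next term = -1 * -1 = 1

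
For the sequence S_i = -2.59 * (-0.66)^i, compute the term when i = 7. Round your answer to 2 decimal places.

S_7 = -2.59 * (-0.66)^7 ≈ -2.59 * -0.0546 ≈ 0.14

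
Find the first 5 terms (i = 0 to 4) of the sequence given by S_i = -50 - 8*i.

This is an arithmetic sequence.
i=0: S_0 = -50 + -8*0 = -50
i=1: S_1 = -50 + -8*1 = -58
i=2: S_2 = -50 + -8*2 = -66
i=3: S_3 = -50 + -8*3 = -74
i=4: S_4 = -50 + -8*4 = -82
The first 5 terms are: [-50, -58, -66, -74, -82]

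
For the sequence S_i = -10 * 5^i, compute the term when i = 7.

S_7 = -10 * 5^7 = -10 * 78125 = -781250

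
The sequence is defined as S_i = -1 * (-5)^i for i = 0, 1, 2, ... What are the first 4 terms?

This is a geometric sequence.
i=0: S_0 = -1 * (-5)^0 = -1
i=1: S_1 = -1 * (-5)^1 = 5
i=2: S_2 = -1 * (-5)^2 = -25
i=3: S_3 = -1 * (-5)^3 = 125
The first 4 terms are: [-1, 5, -25, 125]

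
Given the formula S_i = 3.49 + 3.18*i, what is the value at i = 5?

S_5 = 3.49 + 3.18*5 = 3.49 + 15.9 = 19.39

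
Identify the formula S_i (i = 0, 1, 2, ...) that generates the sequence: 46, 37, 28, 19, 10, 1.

Check differences: 37 - 46 = -9
28 - 37 = -9
Common difference d = -9.
First term a = 46.
Formula: S_i = 46 - 9*i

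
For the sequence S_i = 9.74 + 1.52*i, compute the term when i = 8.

S_8 = 9.74 + 1.52*8 = 9.74 + 12.16 = 21.9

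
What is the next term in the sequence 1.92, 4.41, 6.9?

Differences: 4.41 - 1.92 = 2.49
This is an arithmetic sequence with common difference d = 2.49.
Next term = 6.9 + 2.49 = 9.39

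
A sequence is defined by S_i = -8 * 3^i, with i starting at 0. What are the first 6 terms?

This is a geometric sequence.
i=0: S_0 = -8 * 3^0 = -8
i=1: S_1 = -8 * 3^1 = -24
i=2: S_2 = -8 * 3^2 = -72
i=3: S_3 = -8 * 3^3 = -216
i=4: S_4 = -8 * 3^4 = -648
i=5: S_5 = -8 * 3^5 = -1944
The first 6 terms are: [-8, -24, -72, -216, -648, -1944]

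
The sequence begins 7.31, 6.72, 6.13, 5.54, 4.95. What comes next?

Differences: 6.72 - 7.31 = -0.59
This is an arithmetic sequence with common difference d = -0.59.
Next term = 4.95 + -0.59 = 4.36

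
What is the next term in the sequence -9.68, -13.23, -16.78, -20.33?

Differences: -13.23 - -9.68 = -3.55
This is an arithmetic sequence with common difference d = -3.55.
Next term = -20.33 + -3.55 = -23.88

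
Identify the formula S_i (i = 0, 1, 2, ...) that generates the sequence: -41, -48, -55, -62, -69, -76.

Check differences: -48 - -41 = -7
-55 - -48 = -7
Common difference d = -7.
First term a = -41.
Formula: S_i = -41 - 7*i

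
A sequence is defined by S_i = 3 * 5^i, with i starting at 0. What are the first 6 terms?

This is a geometric sequence.
i=0: S_0 = 3 * 5^0 = 3
i=1: S_1 = 3 * 5^1 = 15
i=2: S_2 = 3 * 5^2 = 75
i=3: S_3 = 3 * 5^3 = 375
i=4: S_4 = 3 * 5^4 = 1875
i=5: S_5 = 3 * 5^5 = 9375
The first 6 terms are: [3, 15, 75, 375, 1875, 9375]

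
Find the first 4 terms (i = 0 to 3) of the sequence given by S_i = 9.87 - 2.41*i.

This is an arithmetic sequence.
i=0: S_0 = 9.87 + -2.41*0 = 9.87
i=1: S_1 = 9.87 + -2.41*1 = 7.46
i=2: S_2 = 9.87 + -2.41*2 = 5.05
i=3: S_3 = 9.87 + -2.41*3 = 2.64
The first 4 terms are: [9.87, 7.46, 5.05, 2.64]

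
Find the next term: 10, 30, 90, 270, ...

Ratios: 30 / 10 = 3.0
This is a geometric sequence with common ratio r = 3.
Next term = 270 * 3 = 810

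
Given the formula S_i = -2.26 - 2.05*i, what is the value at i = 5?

S_5 = -2.26 + -2.05*5 = -2.26 + -10.25 = -12.51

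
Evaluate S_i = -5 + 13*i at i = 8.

S_8 = -5 + 13*8 = -5 + 104 = 99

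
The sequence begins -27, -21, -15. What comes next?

Differences: -21 - -27 = 6
This is an arithmetic sequence with common difference d = 6.
Next term = -15 + 6 = -9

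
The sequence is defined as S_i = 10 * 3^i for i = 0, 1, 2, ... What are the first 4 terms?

This is a geometric sequence.
i=0: S_0 = 10 * 3^0 = 10
i=1: S_1 = 10 * 3^1 = 30
i=2: S_2 = 10 * 3^2 = 90
i=3: S_3 = 10 * 3^3 = 270
The first 4 terms are: [10, 30, 90, 270]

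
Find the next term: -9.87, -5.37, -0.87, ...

Differences: -5.37 - -9.87 = 4.5
This is an arithmetic sequence with common difference d = 4.5.
Next term = -0.87 + 4.5 = 3.63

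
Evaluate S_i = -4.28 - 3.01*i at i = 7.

S_7 = -4.28 + -3.01*7 = -4.28 + -21.07 = -25.35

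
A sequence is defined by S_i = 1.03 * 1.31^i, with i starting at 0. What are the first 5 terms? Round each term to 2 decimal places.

This is a geometric sequence.
i=0: S_0 = 1.03 * 1.31^0 = 1.03
i=1: S_1 = 1.03 * 1.31^1 ≈ 1.35
i=2: S_2 = 1.03 * 1.31^2 ≈ 1.77
i=3: S_3 = 1.03 * 1.31^3 ≈ 2.32
i=4: S_4 = 1.03 * 1.31^4 ≈ 3.03
The first 5 terms are: [1.03, 1.35, 1.77, 2.32, 3.03]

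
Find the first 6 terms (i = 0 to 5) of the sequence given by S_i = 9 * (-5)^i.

This is a geometric sequence.
i=0: S_0 = 9 * (-5)^0 = 9
i=1: S_1 = 9 * (-5)^1 = -45
i=2: S_2 = 9 * (-5)^2 = 225
i=3: S_3 = 9 * (-5)^3 = -1125
i=4: S_4 = 9 * (-5)^4 = 5625
i=5: S_5 = 9 * (-5)^5 = -28125
The first 6 terms are: [9, -45, 225, -1125, 5625, -28125]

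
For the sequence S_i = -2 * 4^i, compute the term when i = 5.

S_5 = -2 * 4^5 = -2 * 1024 = -2048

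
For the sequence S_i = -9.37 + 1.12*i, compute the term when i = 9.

S_9 = -9.37 + 1.12*9 = -9.37 + 10.08 = 0.71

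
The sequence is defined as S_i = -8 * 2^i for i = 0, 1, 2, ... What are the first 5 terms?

This is a geometric sequence.
i=0: S_0 = -8 * 2^0 = -8
i=1: S_1 = -8 * 2^1 = -16
i=2: S_2 = -8 * 2^2 = -32
i=3: S_3 = -8 * 2^3 = -64
i=4: S_4 = -8 * 2^4 = -128
The first 5 terms are: [-8, -16, -32, -64, -128]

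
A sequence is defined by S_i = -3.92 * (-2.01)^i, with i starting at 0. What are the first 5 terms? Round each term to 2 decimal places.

This is a geometric sequence.
i=0: S_0 = -3.92 * (-2.01)^0 = -3.92
i=1: S_1 = -3.92 * (-2.01)^1 ≈ 7.88
i=2: S_2 = -3.92 * (-2.01)^2 ≈ -15.84
i=3: S_3 = -3.92 * (-2.01)^3 ≈ 31.83
i=4: S_4 = -3.92 * (-2.01)^4 ≈ -63.98
The first 5 terms are: [-3.92, 7.88, -15.84, 31.83, -63.98]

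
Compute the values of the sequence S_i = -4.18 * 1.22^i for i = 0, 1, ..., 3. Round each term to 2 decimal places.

This is a geometric sequence.
i=0: S_0 = -4.18 * 1.22^0 = -4.18
i=1: S_1 = -4.18 * 1.22^1 ≈ -5.1
i=2: S_2 = -4.18 * 1.22^2 ≈ -6.22
i=3: S_3 = -4.18 * 1.22^3 ≈ -7.59
The first 4 terms are: [-4.18, -5.1, -6.22, -7.59]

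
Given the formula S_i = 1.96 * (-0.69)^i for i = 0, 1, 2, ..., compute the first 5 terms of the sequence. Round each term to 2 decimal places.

This is a geometric sequence.
i=0: S_0 = 1.96 * (-0.69)^0 = 1.96
i=1: S_1 = 1.96 * (-0.69)^1 ≈ -1.35
i=2: S_2 = 1.96 * (-0.69)^2 ≈ 0.93
i=3: S_3 = 1.96 * (-0.69)^3 ≈ -0.64
i=4: S_4 = 1.96 * (-0.69)^4 ≈ 0.44
The first 5 terms are: [1.96, -1.35, 0.93, -0.64, 0.44]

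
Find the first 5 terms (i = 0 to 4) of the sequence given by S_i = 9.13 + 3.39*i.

This is an arithmetic sequence.
i=0: S_0 = 9.13 + 3.39*0 = 9.13
i=1: S_1 = 9.13 + 3.39*1 = 12.52
i=2: S_2 = 9.13 + 3.39*2 = 15.91
i=3: S_3 = 9.13 + 3.39*3 = 19.3
i=4: S_4 = 9.13 + 3.39*4 = 22.69
The first 5 terms are: [9.13, 12.52, 15.91, 19.3, 22.69]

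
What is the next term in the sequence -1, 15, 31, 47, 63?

Differences: 15 - -1 = 16
This is an arithmetic sequence with common difference d = 16.
Next term = 63 + 16 = 79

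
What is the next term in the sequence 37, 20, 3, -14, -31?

Differences: 20 - 37 = -17
This is an arithmetic sequence with common difference d = -17.
Next term = -31 + -17 = -48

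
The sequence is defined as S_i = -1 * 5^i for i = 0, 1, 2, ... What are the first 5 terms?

This is a geometric sequence.
i=0: S_0 = -1 * 5^0 = -1
i=1: S_1 = -1 * 5^1 = -5
i=2: S_2 = -1 * 5^2 = -25
i=3: S_3 = -1 * 5^3 = -125
i=4: S_4 = -1 * 5^4 = -625
The first 5 terms are: [-1, -5, -25, -125, -625]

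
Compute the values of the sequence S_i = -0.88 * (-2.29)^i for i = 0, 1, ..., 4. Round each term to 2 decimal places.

This is a geometric sequence.
i=0: S_0 = -0.88 * (-2.29)^0 = -0.88
i=1: S_1 = -0.88 * (-2.29)^1 ≈ 2.02
i=2: S_2 = -0.88 * (-2.29)^2 ≈ -4.61
i=3: S_3 = -0.88 * (-2.29)^3 ≈ 10.57
i=4: S_4 = -0.88 * (-2.29)^4 ≈ -24.2
The first 5 terms are: [-0.88, 2.02, -4.61, 10.57, -24.2]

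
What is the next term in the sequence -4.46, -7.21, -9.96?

Differences: -7.21 - -4.46 = -2.75
This is an arithmetic sequence with common difference d = -2.75.
Next term = -9.96 + -2.75 = -12.71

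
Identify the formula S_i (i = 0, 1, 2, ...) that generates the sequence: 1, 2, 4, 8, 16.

Check ratios: 2 / 1 = 2.0
Common ratio r = 2.
First term a = 1.
Formula: S_i = 1 * 2^i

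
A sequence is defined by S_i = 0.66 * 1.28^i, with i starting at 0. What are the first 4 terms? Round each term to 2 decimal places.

This is a geometric sequence.
i=0: S_0 = 0.66 * 1.28^0 = 0.66
i=1: S_1 = 0.66 * 1.28^1 ≈ 0.84
i=2: S_2 = 0.66 * 1.28^2 ≈ 1.08
i=3: S_3 = 0.66 * 1.28^3 ≈ 1.38
The first 4 terms are: [0.66, 0.84, 1.08, 1.38]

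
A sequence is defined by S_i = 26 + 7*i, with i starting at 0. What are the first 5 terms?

This is an arithmetic sequence.
i=0: S_0 = 26 + 7*0 = 26
i=1: S_1 = 26 + 7*1 = 33
i=2: S_2 = 26 + 7*2 = 40
i=3: S_3 = 26 + 7*3 = 47
i=4: S_4 = 26 + 7*4 = 54
The first 5 terms are: [26, 33, 40, 47, 54]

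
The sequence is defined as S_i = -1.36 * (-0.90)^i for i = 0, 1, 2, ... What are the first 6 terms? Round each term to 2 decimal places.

This is a geometric sequence.
i=0: S_0 = -1.36 * (-0.9)^0 = -1.36
i=1: S_1 = -1.36 * (-0.9)^1 ≈ 1.22
i=2: S_2 = -1.36 * (-0.9)^2 ≈ -1.1
i=3: S_3 = -1.36 * (-0.9)^3 ≈ 0.99
i=4: S_4 = -1.36 * (-0.9)^4 ≈ -0.89
i=5: S_5 = -1.36 * (-0.9)^5 ≈ 0.8
The first 6 terms are: [-1.36, 1.22, -1.1, 0.99, -0.89, 0.8]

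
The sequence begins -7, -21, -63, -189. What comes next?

Ratios: -21 / -7 = 3.0
This is a geometric sequence with common ratio r = 3.
Next term = -189 * 3 = -567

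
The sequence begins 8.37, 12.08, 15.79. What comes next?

Differences: 12.08 - 8.37 = 3.71
This is an arithmetic sequence with common difference d = 3.71.
Next term = 15.79 + 3.71 = 19.5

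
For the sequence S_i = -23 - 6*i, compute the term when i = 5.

S_5 = -23 + -6*5 = -23 + -30 = -53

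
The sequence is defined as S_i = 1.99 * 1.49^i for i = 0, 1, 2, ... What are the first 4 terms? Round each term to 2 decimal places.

This is a geometric sequence.
i=0: S_0 = 1.99 * 1.49^0 = 1.99
i=1: S_1 = 1.99 * 1.49^1 ≈ 2.97
i=2: S_2 = 1.99 * 1.49^2 ≈ 4.42
i=3: S_3 = 1.99 * 1.49^3 ≈ 6.58
The first 4 terms are: [1.99, 2.97, 4.42, 6.58]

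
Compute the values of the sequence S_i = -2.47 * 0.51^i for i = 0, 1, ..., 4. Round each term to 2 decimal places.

This is a geometric sequence.
i=0: S_0 = -2.47 * 0.51^0 = -2.47
i=1: S_1 = -2.47 * 0.51^1 ≈ -1.26
i=2: S_2 = -2.47 * 0.51^2 ≈ -0.64
i=3: S_3 = -2.47 * 0.51^3 ≈ -0.33
i=4: S_4 = -2.47 * 0.51^4 ≈ -0.17
The first 5 terms are: [-2.47, -1.26, -0.64, -0.33, -0.17]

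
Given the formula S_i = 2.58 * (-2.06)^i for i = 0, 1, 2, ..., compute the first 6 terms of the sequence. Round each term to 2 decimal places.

This is a geometric sequence.
i=0: S_0 = 2.58 * (-2.06)^0 = 2.58
i=1: S_1 = 2.58 * (-2.06)^1 ≈ -5.31
i=2: S_2 = 2.58 * (-2.06)^2 ≈ 10.95
i=3: S_3 = 2.58 * (-2.06)^3 ≈ -22.55
i=4: S_4 = 2.58 * (-2.06)^4 ≈ 46.46
i=5: S_5 = 2.58 * (-2.06)^5 ≈ -95.71
The first 6 terms are: [2.58, -5.31, 10.95, -22.55, 46.46, -95.71]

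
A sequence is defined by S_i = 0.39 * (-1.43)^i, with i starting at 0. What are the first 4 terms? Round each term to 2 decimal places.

This is a geometric sequence.
i=0: S_0 = 0.39 * (-1.43)^0 = 0.39
i=1: S_1 = 0.39 * (-1.43)^1 ≈ -0.56
i=2: S_2 = 0.39 * (-1.43)^2 ≈ 0.8
i=3: S_3 = 0.39 * (-1.43)^3 ≈ -1.14
The first 4 terms are: [0.39, -0.56, 0.8, -1.14]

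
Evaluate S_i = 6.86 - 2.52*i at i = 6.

S_6 = 6.86 + -2.52*6 = 6.86 + -15.12 = -8.26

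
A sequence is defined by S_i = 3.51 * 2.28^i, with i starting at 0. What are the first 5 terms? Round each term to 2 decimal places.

This is a geometric sequence.
i=0: S_0 = 3.51 * 2.28^0 = 3.51
i=1: S_1 = 3.51 * 2.28^1 ≈ 8.0
i=2: S_2 = 3.51 * 2.28^2 ≈ 18.25
i=3: S_3 = 3.51 * 2.28^3 ≈ 41.6
i=4: S_4 = 3.51 * 2.28^4 ≈ 94.85
The first 5 terms are: [3.51, 8.0, 18.25, 41.6, 94.85]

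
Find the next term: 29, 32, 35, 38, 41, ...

Differences: 32 - 29 = 3
This is an arithmetic sequence with common difference d = 3.
Next term = 41 + 3 = 44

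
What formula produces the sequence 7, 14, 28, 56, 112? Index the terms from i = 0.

Check ratios: 14 / 7 = 2.0
Common ratio r = 2.
First term a = 7.
Formula: S_i = 7 * 2^i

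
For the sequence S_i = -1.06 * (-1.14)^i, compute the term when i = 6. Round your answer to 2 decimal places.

S_6 = -1.06 * (-1.14)^6 ≈ -1.06 * 2.195 ≈ -2.33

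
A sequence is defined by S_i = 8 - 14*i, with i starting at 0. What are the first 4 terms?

This is an arithmetic sequence.
i=0: S_0 = 8 + -14*0 = 8
i=1: S_1 = 8 + -14*1 = -6
i=2: S_2 = 8 + -14*2 = -20
i=3: S_3 = 8 + -14*3 = -34
The first 4 terms are: [8, -6, -20, -34]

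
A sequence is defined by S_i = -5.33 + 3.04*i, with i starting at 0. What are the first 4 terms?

This is an arithmetic sequence.
i=0: S_0 = -5.33 + 3.04*0 = -5.33
i=1: S_1 = -5.33 + 3.04*1 = -2.29
i=2: S_2 = -5.33 + 3.04*2 = 0.75
i=3: S_3 = -5.33 + 3.04*3 = 3.79
The first 4 terms are: [-5.33, -2.29, 0.75, 3.79]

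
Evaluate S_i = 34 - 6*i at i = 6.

S_6 = 34 + -6*6 = 34 + -36 = -2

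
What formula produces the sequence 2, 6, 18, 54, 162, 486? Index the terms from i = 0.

Check ratios: 6 / 2 = 3.0
Common ratio r = 3.
First term a = 2.
Formula: S_i = 2 * 3^i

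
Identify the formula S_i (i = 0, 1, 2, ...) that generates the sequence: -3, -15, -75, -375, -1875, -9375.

Check ratios: -15 / -3 = 5.0
Common ratio r = 5.
First term a = -3.
Formula: S_i = -3 * 5^i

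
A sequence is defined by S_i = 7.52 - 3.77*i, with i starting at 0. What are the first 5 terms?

This is an arithmetic sequence.
i=0: S_0 = 7.52 + -3.77*0 = 7.52
i=1: S_1 = 7.52 + -3.77*1 = 3.75
i=2: S_2 = 7.52 + -3.77*2 = -0.02
i=3: S_3 = 7.52 + -3.77*3 = -3.79
i=4: S_4 = 7.52 + -3.77*4 = -7.56
The first 5 terms are: [7.52, 3.75, -0.02, -3.79, -7.56]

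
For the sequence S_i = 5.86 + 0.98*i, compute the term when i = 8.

S_8 = 5.86 + 0.98*8 = 5.86 + 7.84 = 13.7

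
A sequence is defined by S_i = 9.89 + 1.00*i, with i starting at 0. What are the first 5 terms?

This is an arithmetic sequence.
i=0: S_0 = 9.89 + 1.0*0 = 9.89
i=1: S_1 = 9.89 + 1.0*1 = 10.89
i=2: S_2 = 9.89 + 1.0*2 = 11.89
i=3: S_3 = 9.89 + 1.0*3 = 12.89
i=4: S_4 = 9.89 + 1.0*4 = 13.89
The first 5 terms are: [9.89, 10.89, 11.89, 12.89, 13.89]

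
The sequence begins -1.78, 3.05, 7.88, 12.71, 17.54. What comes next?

Differences: 3.05 - -1.78 = 4.83
This is an arithmetic sequence with common difference d = 4.83.
Next term = 17.54 + 4.83 = 22.37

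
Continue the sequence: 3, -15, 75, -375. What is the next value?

Ratios: -15 / 3 = -5.0
This is a geometric sequence with common ratio r = -5.
Next term = -375 * -5 = 1875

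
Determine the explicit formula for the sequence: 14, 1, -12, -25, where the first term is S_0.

Check differences: 1 - 14 = -13
-12 - 1 = -13
Common difference d = -13.
First term a = 14.
Formula: S_i = 14 - 13*i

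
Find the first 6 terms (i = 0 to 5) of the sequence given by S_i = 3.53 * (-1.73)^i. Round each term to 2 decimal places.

This is a geometric sequence.
i=0: S_0 = 3.53 * (-1.73)^0 = 3.53
i=1: S_1 = 3.53 * (-1.73)^1 ≈ -6.11
i=2: S_2 = 3.53 * (-1.73)^2 ≈ 10.56
i=3: S_3 = 3.53 * (-1.73)^3 ≈ -18.28
i=4: S_4 = 3.53 * (-1.73)^4 ≈ 31.62
i=5: S_5 = 3.53 * (-1.73)^5 ≈ -54.7
The first 6 terms are: [3.53, -6.11, 10.56, -18.28, 31.62, -54.7]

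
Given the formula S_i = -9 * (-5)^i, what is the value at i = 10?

S_10 = -9 * (-5)^10 = -9 * 9765625 = -87890625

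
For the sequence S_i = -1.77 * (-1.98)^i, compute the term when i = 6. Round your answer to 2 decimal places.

S_6 = -1.77 * (-1.98)^6 ≈ -1.77 * 60.2547 ≈ -106.65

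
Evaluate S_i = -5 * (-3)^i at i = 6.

S_6 = -5 * (-3)^6 = -5 * 729 = -3645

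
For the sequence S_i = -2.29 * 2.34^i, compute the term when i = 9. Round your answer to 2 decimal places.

S_9 = -2.29 * 2.34^9 ≈ -2.29 * 2103.501 ≈ -4817.02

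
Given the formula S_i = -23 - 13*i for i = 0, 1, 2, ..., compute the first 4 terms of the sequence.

This is an arithmetic sequence.
i=0: S_0 = -23 + -13*0 = -23
i=1: S_1 = -23 + -13*1 = -36
i=2: S_2 = -23 + -13*2 = -49
i=3: S_3 = -23 + -13*3 = -62
The first 4 terms are: [-23, -36, -49, -62]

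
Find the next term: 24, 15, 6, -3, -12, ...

Differences: 15 - 24 = -9
This is an arithmetic sequence with common difference d = -9.
Next term = -12 + -9 = -21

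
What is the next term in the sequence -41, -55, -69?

Differences: -55 - -41 = -14
This is an arithmetic sequence with common difference d = -14.
Next term = -69 + -14 = -83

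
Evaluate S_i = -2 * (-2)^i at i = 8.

S_8 = -2 * (-2)^8 = -2 * 256 = -512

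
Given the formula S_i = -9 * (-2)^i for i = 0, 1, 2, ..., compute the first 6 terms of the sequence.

This is a geometric sequence.
i=0: S_0 = -9 * (-2)^0 = -9
i=1: S_1 = -9 * (-2)^1 = 18
i=2: S_2 = -9 * (-2)^2 = -36
i=3: S_3 = -9 * (-2)^3 = 72
i=4: S_4 = -9 * (-2)^4 = -144
i=5: S_5 = -9 * (-2)^5 = 288
The first 6 terms are: [-9, 18, -36, 72, -144, 288]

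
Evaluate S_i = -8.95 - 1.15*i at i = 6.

S_6 = -8.95 + -1.15*6 = -8.95 + -6.9 = -15.85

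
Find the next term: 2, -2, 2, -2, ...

Ratios: -2 / 2 = -1.0
This is a geometric sequence with common ratio r = -1.
Next term = -2 * -1 = 2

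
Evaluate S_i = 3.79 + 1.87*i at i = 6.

S_6 = 3.79 + 1.87*6 = 3.79 + 11.22 = 15.01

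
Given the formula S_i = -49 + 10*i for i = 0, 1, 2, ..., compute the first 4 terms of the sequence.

This is an arithmetic sequence.
i=0: S_0 = -49 + 10*0 = -49
i=1: S_1 = -49 + 10*1 = -39
i=2: S_2 = -49 + 10*2 = -29
i=3: S_3 = -49 + 10*3 = -19
The first 4 terms are: [-49, -39, -29, -19]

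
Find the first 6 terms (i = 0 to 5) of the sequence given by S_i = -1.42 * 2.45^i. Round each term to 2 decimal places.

This is a geometric sequence.
i=0: S_0 = -1.42 * 2.45^0 = -1.42
i=1: S_1 = -1.42 * 2.45^1 ≈ -3.48
i=2: S_2 = -1.42 * 2.45^2 ≈ -8.52
i=3: S_3 = -1.42 * 2.45^3 ≈ -20.88
i=4: S_4 = -1.42 * 2.45^4 ≈ -51.16
i=5: S_5 = -1.42 * 2.45^5 ≈ -125.35
The first 6 terms are: [-1.42, -3.48, -8.52, -20.88, -51.16, -125.35]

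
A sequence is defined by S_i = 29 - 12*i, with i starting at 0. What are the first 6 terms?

This is an arithmetic sequence.
i=0: S_0 = 29 + -12*0 = 29
i=1: S_1 = 29 + -12*1 = 17
i=2: S_2 = 29 + -12*2 = 5
i=3: S_3 = 29 + -12*3 = -7
i=4: S_4 = 29 + -12*4 = -19
i=5: S_5 = 29 + -12*5 = -31
The first 6 terms are: [29, 17, 5, -7, -19, -31]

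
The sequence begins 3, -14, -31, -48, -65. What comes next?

Differences: -14 - 3 = -17
This is an arithmetic sequence with common difference d = -17.
Next term = -65 + -17 = -82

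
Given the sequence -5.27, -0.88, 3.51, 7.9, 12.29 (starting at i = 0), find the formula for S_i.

Check differences: -0.88 - -5.27 = 4.39
3.51 - -0.88 = 4.39
Common difference d = 4.39.
First term a = -5.27.
Formula: S_i = -5.27 + 4.39*i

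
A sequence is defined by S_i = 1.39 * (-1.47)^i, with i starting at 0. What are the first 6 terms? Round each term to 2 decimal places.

This is a geometric sequence.
i=0: S_0 = 1.39 * (-1.47)^0 = 1.39
i=1: S_1 = 1.39 * (-1.47)^1 ≈ -2.04
i=2: S_2 = 1.39 * (-1.47)^2 ≈ 3.0
i=3: S_3 = 1.39 * (-1.47)^3 ≈ -4.42
i=4: S_4 = 1.39 * (-1.47)^4 ≈ 6.49
i=5: S_5 = 1.39 * (-1.47)^5 ≈ -9.54
The first 6 terms are: [1.39, -2.04, 3.0, -4.42, 6.49, -9.54]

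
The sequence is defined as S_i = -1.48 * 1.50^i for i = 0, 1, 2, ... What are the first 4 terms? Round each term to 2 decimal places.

This is a geometric sequence.
i=0: S_0 = -1.48 * 1.5^0 = -1.48
i=1: S_1 = -1.48 * 1.5^1 = -2.22
i=2: S_2 = -1.48 * 1.5^2 = -3.33
i=3: S_3 = -1.48 * 1.5^3 ≈ -5.0
The first 4 terms are: [-1.48, -2.22, -3.33, -5.0]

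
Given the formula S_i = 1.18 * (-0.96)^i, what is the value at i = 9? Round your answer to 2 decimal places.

S_9 = 1.18 * (-0.96)^9 ≈ 1.18 * -0.6925 ≈ -0.82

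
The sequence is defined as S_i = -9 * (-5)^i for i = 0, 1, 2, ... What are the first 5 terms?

This is a geometric sequence.
i=0: S_0 = -9 * (-5)^0 = -9
i=1: S_1 = -9 * (-5)^1 = 45
i=2: S_2 = -9 * (-5)^2 = -225
i=3: S_3 = -9 * (-5)^3 = 1125
i=4: S_4 = -9 * (-5)^4 = -5625
The first 5 terms are: [-9, 45, -225, 1125, -5625]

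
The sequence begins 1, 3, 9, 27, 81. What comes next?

Ratios: 3 / 1 = 3.0
This is a geometric sequence with common ratio r = 3.
Next term = 81 * 3 = 243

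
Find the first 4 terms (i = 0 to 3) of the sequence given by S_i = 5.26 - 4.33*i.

This is an arithmetic sequence.
i=0: S_0 = 5.26 + -4.33*0 = 5.26
i=1: S_1 = 5.26 + -4.33*1 = 0.93
i=2: S_2 = 5.26 + -4.33*2 = -3.4
i=3: S_3 = 5.26 + -4.33*3 = -7.73
The first 4 terms are: [5.26, 0.93, -3.4, -7.73]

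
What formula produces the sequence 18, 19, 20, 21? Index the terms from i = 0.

Check differences: 19 - 18 = 1
20 - 19 = 1
Common difference d = 1.
First term a = 18.
Formula: S_i = 18 + 1*i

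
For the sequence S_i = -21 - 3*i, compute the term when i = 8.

S_8 = -21 + -3*8 = -21 + -24 = -45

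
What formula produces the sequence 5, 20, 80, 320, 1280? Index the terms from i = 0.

Check ratios: 20 / 5 = 4.0
Common ratio r = 4.
First term a = 5.
Formula: S_i = 5 * 4^i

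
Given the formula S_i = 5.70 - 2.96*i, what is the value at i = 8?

S_8 = 5.7 + -2.96*8 = 5.7 + -23.68 = -17.98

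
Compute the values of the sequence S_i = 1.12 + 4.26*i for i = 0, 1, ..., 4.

This is an arithmetic sequence.
i=0: S_0 = 1.12 + 4.26*0 = 1.12
i=1: S_1 = 1.12 + 4.26*1 = 5.38
i=2: S_2 = 1.12 + 4.26*2 = 9.64
i=3: S_3 = 1.12 + 4.26*3 = 13.9
i=4: S_4 = 1.12 + 4.26*4 = 18.16
The first 5 terms are: [1.12, 5.38, 9.64, 13.9, 18.16]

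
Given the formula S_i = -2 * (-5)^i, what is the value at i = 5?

S_5 = -2 * (-5)^5 = -2 * -3125 = 6250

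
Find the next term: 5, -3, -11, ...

Differences: -3 - 5 = -8
This is an arithmetic sequence with common difference d = -8.
Next term = -11 + -8 = -19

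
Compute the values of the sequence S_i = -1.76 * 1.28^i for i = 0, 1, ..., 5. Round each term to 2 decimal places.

This is a geometric sequence.
i=0: S_0 = -1.76 * 1.28^0 = -1.76
i=1: S_1 = -1.76 * 1.28^1 ≈ -2.25
i=2: S_2 = -1.76 * 1.28^2 ≈ -2.88
i=3: S_3 = -1.76 * 1.28^3 ≈ -3.69
i=4: S_4 = -1.76 * 1.28^4 ≈ -4.72
i=5: S_5 = -1.76 * 1.28^5 ≈ -6.05
The first 6 terms are: [-1.76, -2.25, -2.88, -3.69, -4.72, -6.05]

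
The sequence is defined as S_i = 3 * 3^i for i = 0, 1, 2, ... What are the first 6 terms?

This is a geometric sequence.
i=0: S_0 = 3 * 3^0 = 3
i=1: S_1 = 3 * 3^1 = 9
i=2: S_2 = 3 * 3^2 = 27
i=3: S_3 = 3 * 3^3 = 81
i=4: S_4 = 3 * 3^4 = 243
i=5: S_5 = 3 * 3^5 = 729
The first 6 terms are: [3, 9, 27, 81, 243, 729]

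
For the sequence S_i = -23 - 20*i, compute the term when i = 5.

S_5 = -23 + -20*5 = -23 + -100 = -123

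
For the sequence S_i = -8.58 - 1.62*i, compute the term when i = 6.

S_6 = -8.58 + -1.62*6 = -8.58 + -9.72 = -18.3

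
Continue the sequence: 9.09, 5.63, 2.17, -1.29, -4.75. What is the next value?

Differences: 5.63 - 9.09 = -3.46
This is an arithmetic sequence with common difference d = -3.46.
Next term = -4.75 + -3.46 = -8.21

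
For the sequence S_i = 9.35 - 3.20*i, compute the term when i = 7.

S_7 = 9.35 + -3.2*7 = 9.35 + -22.4 = -13.05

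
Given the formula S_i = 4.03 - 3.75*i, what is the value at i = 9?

S_9 = 4.03 + -3.75*9 = 4.03 + -33.75 = -29.72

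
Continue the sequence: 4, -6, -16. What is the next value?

Differences: -6 - 4 = -10
This is an arithmetic sequence with common difference d = -10.
Next term = -16 + -10 = -26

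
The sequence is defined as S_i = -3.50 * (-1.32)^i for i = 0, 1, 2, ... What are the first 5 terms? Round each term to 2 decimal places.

This is a geometric sequence.
i=0: S_0 = -3.5 * (-1.32)^0 = -3.5
i=1: S_1 = -3.5 * (-1.32)^1 = 4.62
i=2: S_2 = -3.5 * (-1.32)^2 ≈ -6.1
i=3: S_3 = -3.5 * (-1.32)^3 ≈ 8.05
i=4: S_4 = -3.5 * (-1.32)^4 ≈ -10.63
The first 5 terms are: [-3.5, 4.62, -6.1, 8.05, -10.63]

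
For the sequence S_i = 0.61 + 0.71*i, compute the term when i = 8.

S_8 = 0.61 + 0.71*8 = 0.61 + 5.68 = 6.29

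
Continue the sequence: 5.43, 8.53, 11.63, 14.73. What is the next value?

Differences: 8.53 - 5.43 = 3.1
This is an arithmetic sequence with common difference d = 3.1.
Next term = 14.73 + 3.1 = 17.83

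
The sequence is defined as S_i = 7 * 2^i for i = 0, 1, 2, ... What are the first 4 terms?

This is a geometric sequence.
i=0: S_0 = 7 * 2^0 = 7
i=1: S_1 = 7 * 2^1 = 14
i=2: S_2 = 7 * 2^2 = 28
i=3: S_3 = 7 * 2^3 = 56
The first 4 terms are: [7, 14, 28, 56]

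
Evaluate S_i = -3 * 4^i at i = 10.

S_10 = -3 * 4^10 = -3 * 1048576 = -3145728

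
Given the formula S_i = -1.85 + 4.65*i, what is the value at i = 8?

S_8 = -1.85 + 4.65*8 = -1.85 + 37.2 = 35.35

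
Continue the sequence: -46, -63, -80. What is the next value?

Differences: -63 - -46 = -17
This is an arithmetic sequence with common difference d = -17.
Next term = -80 + -17 = -97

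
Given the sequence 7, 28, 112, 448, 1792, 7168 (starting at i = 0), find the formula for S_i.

Check ratios: 28 / 7 = 4.0
Common ratio r = 4.
First term a = 7.
Formula: S_i = 7 * 4^i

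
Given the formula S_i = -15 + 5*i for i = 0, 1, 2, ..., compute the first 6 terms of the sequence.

This is an arithmetic sequence.
i=0: S_0 = -15 + 5*0 = -15
i=1: S_1 = -15 + 5*1 = -10
i=2: S_2 = -15 + 5*2 = -5
i=3: S_3 = -15 + 5*3 = 0
i=4: S_4 = -15 + 5*4 = 5
i=5: S_5 = -15 + 5*5 = 10
The first 6 terms are: [-15, -10, -5, 0, 5, 10]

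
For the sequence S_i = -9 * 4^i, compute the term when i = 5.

S_5 = -9 * 4^5 = -9 * 1024 = -9216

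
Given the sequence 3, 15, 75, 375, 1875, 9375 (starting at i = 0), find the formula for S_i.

Check ratios: 15 / 3 = 5.0
Common ratio r = 5.
First term a = 3.
Formula: S_i = 3 * 5^i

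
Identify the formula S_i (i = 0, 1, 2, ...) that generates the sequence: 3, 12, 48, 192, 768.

Check ratios: 12 / 3 = 4.0
Common ratio r = 4.
First term a = 3.
Formula: S_i = 3 * 4^i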